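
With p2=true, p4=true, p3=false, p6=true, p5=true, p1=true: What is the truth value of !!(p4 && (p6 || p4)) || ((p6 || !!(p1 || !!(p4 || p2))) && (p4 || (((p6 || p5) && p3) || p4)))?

true

p6 || p4 = true || true = true
p4 && (p6 || p4) = true && true = true
!(p4 && (p6 || p4)) = !true = false
!!(p4 && (p6 || p4)) = !false = true
p4 || p2 = true || true = true
!(p4 || p2) = !true = false
!!(p4 || p2) = !false = true
p1 || !!(p4 || p2) = true || true = true
!(p1 || !!(p4 || p2)) = !true = false
!!(p1 || !!(p4 || p2)) = !false = true
p6 || !!(p1 || !!(p4 || p2)) = true || true = true
p6 || p5 = true || true = true
(p6 || p5) && p3 = true && false = false
((p6 || p5) && p3) || p4 = false || true = true
p4 || (((p6 || p5) && p3) || p4) = true || true = true
(p6 || !!(p1 || !!(p4 || p2))) && (p4 || (((p6 || p5) && p3) || p4)) = true && true = true
!!(p4 && (p6 || p4)) || ((p6 || !!(p1 || !!(p4 || p2))) && (p4 || (((p6 || p5) && p3) || p4))) = true || true = true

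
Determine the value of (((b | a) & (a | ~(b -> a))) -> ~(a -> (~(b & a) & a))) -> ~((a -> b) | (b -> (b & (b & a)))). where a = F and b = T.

T

b | a = T | F = T
b -> a = T -> F = F
~(b -> a) = ~F = T
a | ~(b -> a) = F | T = T
(b | a) & (a | ~(b -> a)) = T & T = T
b & a = T & F = F
~(b & a) = ~F = T
~(b & a) & a = T & F = F
a -> (~(b & a) & a) = F -> F = T
~(a -> (~(b & a) & a)) = ~T = F
((b | a) & (a | ~(b -> a))) -> ~(a -> (~(b & a) & a)) = T -> F = F
a -> b = F -> T = T
b & a = T & F = F
b & (b & a) = T & F = F
b -> (b & (b & a)) = T -> F = F
(a -> b) | (b -> (b & (b & a))) = T | F = T
~((a -> b) | (b -> (b & (b & a)))) = ~T = F
(((b | a) & (a | ~(b -> a))) -> ~(a -> (~(b & a) & a))) -> ~((a -> b) | (b -> (b & (b & a)))) = F -> F = T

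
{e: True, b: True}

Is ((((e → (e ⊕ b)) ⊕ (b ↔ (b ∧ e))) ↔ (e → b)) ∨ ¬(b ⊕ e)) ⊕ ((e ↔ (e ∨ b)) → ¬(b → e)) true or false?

Substituting e=True, b=True:
e ⊕ b = True ⊕ True = False
e → (e ⊕ b) = True → False = False
b ∧ e = True ∧ True = True
b ↔ (b ∧ e) = True ↔ True = True
(e → (e ⊕ b)) ⊕ (b ↔ (b ∧ e)) = False ⊕ True = True
e → b = True → True = True
((e → (e ⊕ b)) ⊕ (b ↔ (b ∧ e))) ↔ (e → b) = True ↔ True = True
b ⊕ e = True ⊕ True = False
¬(b ⊕ e) = ¬False = True
(((e → (e ⊕ b)) ⊕ (b ↔ (b ∧ e))) ↔ (e → b)) ∨ ¬(b ⊕ e) = True ∨ True = True
e ∨ b = True ∨ True = True
e ↔ (e ∨ b) = True ↔ True = True
b → e = True → True = True
¬(b → e) = ¬True = False
(e ↔ (e ∨ b)) → ¬(b → e) = True → False = False
((((e → (e ⊕ b)) ⊕ (b ↔ (b ∧ e))) ↔ (e → b)) ∨ ¬(b ⊕ e)) ⊕ ((e ↔ (e ∨ b)) → ¬(b → e)) = True ⊕ False = True

True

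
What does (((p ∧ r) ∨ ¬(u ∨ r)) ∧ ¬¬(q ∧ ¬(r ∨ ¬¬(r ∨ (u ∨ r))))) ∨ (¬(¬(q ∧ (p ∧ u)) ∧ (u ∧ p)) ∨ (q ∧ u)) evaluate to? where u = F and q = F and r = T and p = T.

T

p ∧ r = T ∧ T = T
u ∨ r = F ∨ T = T
¬(u ∨ r) = ¬T = F
(p ∧ r) ∨ ¬(u ∨ r) = T ∨ F = T
u ∨ r = F ∨ T = T
r ∨ (u ∨ r) = T ∨ T = T
¬(r ∨ (u ∨ r)) = ¬T = F
¬¬(r ∨ (u ∨ r)) = ¬F = T
r ∨ ¬¬(r ∨ (u ∨ r)) = T ∨ T = T
¬(r ∨ ¬¬(r ∨ (u ∨ r))) = ¬T = F
q ∧ ¬(r ∨ ¬¬(r ∨ (u ∨ r))) = F ∧ F = F
¬(q ∧ ¬(r ∨ ¬¬(r ∨ (u ∨ r)))) = ¬F = T
¬¬(q ∧ ¬(r ∨ ¬¬(r ∨ (u ∨ r)))) = ¬T = F
((p ∧ r) ∨ ¬(u ∨ r)) ∧ ¬¬(q ∧ ¬(r ∨ ¬¬(r ∨ (u ∨ r)))) = T ∧ F = F
p ∧ u = T ∧ F = F
q ∧ (p ∧ u) = F ∧ F = F
¬(q ∧ (p ∧ u)) = ¬F = T
u ∧ p = F ∧ T = F
¬(q ∧ (p ∧ u)) ∧ (u ∧ p) = T ∧ F = F
¬(¬(q ∧ (p ∧ u)) ∧ (u ∧ p)) = ¬F = T
q ∧ u = F ∧ F = F
¬(¬(q ∧ (p ∧ u)) ∧ (u ∧ p)) ∨ (q ∧ u) = T ∨ F = T
(((p ∧ r) ∨ ¬(u ∨ r)) ∧ ¬¬(q ∧ ¬(r ∨ ¬¬(r ∨ (u ∨ r))))) ∨ (¬(¬(q ∧ (p ∧ u)) ∧ (u ∧ p)) ∨ (q ∧ u)) = F ∨ T = T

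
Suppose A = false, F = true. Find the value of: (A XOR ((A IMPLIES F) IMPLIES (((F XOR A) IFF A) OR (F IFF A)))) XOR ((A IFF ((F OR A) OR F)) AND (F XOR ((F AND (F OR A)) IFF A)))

Substituting A=false, F=true:
A IMPLIES F = false IMPLIES true = true
F XOR A = true XOR false = true
(F XOR A) IFF A = true IFF false = false
F IFF A = true IFF false = false
((F XOR A) IFF A) OR (F IFF A) = false OR false = false
(A IMPLIES F) IMPLIES (((F XOR A) IFF A) OR (F IFF A)) = true IMPLIES false = false
A XOR ((A IMPLIES F) IMPLIES (((F XOR A) IFF A) OR (F IFF A))) = false XOR false = false
F OR A = true OR false = true
(F OR A) OR F = true OR true = true
A IFF ((F OR A) OR F) = false IFF true = false
F OR A = true OR false = true
F AND (F OR A) = true AND true = true
(F AND (F OR A)) IFF A = true IFF false = false
F XOR ((F AND (F OR A)) IFF A) = true XOR false = true
(A IFF ((F OR A) OR F)) AND (F XOR ((F AND (F OR A)) IFF A)) = false AND true = false
(A XOR ((A IMPLIES F) IMPLIES (((F XOR A) IFF A) OR (F IFF A)))) XOR ((A IFF ((F OR A) OR F)) AND (F XOR ((F AND (F OR A)) IFF A))) = false XOR false = false

false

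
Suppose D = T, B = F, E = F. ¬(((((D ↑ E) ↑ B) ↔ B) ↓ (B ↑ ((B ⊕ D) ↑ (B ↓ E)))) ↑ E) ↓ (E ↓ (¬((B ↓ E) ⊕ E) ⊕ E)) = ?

D ↑ E = T ↑ F = T
(D ↑ E) ↑ B = T ↑ F = T
((D ↑ E) ↑ B) ↔ B = T ↔ F = F
B ⊕ D = F ⊕ T = T
B ↓ E = F ↓ F = T
(B ⊕ D) ↑ (B ↓ E) = T ↑ T = F
B ↑ ((B ⊕ D) ↑ (B ↓ E)) = F ↑ F = T
(((D ↑ E) ↑ B) ↔ B) ↓ (B ↑ ((B ⊕ D) ↑ (B ↓ E))) = F ↓ T = F
((((D ↑ E) ↑ B) ↔ B) ↓ (B ↑ ((B ⊕ D) ↑ (B ↓ E)))) ↑ E = F ↑ F = T
¬(((((D ↑ E) ↑ B) ↔ B) ↓ (B ↑ ((B ⊕ D) ↑ (B ↓ E)))) ↑ E) = ¬T = F
B ↓ E = F ↓ F = T
(B ↓ E) ⊕ E = T ⊕ F = T
¬((B ↓ E) ⊕ E) = ¬T = F
¬((B ↓ E) ⊕ E) ⊕ E = F ⊕ F = F
E ↓ (¬((B ↓ E) ⊕ E) ⊕ E) = F ↓ F = T
¬(((((D ↑ E) ↑ B) ↔ B) ↓ (B ↑ ((B ⊕ D) ↑ (B ↓ E)))) ↑ E) ↓ (E ↓ (¬((B ↓ E) ⊕ E) ⊕ E)) = F ↓ T = F

F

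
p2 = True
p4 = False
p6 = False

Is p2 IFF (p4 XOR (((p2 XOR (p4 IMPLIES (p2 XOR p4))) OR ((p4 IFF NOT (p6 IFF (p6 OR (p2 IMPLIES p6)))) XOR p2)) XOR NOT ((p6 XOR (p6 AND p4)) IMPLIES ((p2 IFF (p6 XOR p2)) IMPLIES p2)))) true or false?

False

Substituting p2=True, p4=False, p6=False:
p2 XOR p4 = True XOR False = True
p4 IMPLIES (p2 XOR p4) = False IMPLIES True = True
p2 XOR (p4 IMPLIES (p2 XOR p4)) = True XOR True = False
p2 IMPLIES p6 = True IMPLIES False = False
p6 OR (p2 IMPLIES p6) = False OR False = False
p6 IFF (p6 OR (p2 IMPLIES p6)) = False IFF False = True
NOT (p6 IFF (p6 OR (p2 IMPLIES p6))) = NOT True = False
p4 IFF NOT (p6 IFF (p6 OR (p2 IMPLIES p6))) = False IFF False = True
(p4 IFF NOT (p6 IFF (p6 OR (p2 IMPLIES p6)))) XOR p2 = True XOR True = False
(p2 XOR (p4 IMPLIES (p2 XOR p4))) OR ((p4 IFF NOT (p6 IFF (p6 OR (p2 IMPLIES p6)))) XOR p2) = False OR False = False
p6 AND p4 = False AND False = False
p6 XOR (p6 AND p4) = False XOR False = False
p6 XOR p2 = False XOR True = True
p2 IFF (p6 XOR p2) = True IFF True = True
(p2 IFF (p6 XOR p2)) IMPLIES p2 = True IMPLIES True = True
(p6 XOR (p6 AND p4)) IMPLIES ((p2 IFF (p6 XOR p2)) IMPLIES p2) = False IMPLIES True = True
NOT ((p6 XOR (p6 AND p4)) IMPLIES ((p2 IFF (p6 XOR p2)) IMPLIES p2)) = NOT True = False
((p2 XOR (p4 IMPLIES (p2 XOR p4))) OR ((p4 IFF NOT (p6 IFF (p6 OR (p2 IMPLIES p6)))) XOR p2)) XOR NOT ((p6 XOR (p6 AND p4)) IMPLIES ((p2 IFF (p6 XOR p2)) IMPLIES p2)) = False XOR False = False
p4 XOR (((p2 XOR (p4 IMPLIES (p2 XOR p4))) OR ((p4 IFF NOT (p6 IFF (p6 OR (p2 IMPLIES p6)))) XOR p2)) XOR NOT ((p6 XOR (p6 AND p4)) IMPLIES ((p2 IFF (p6 XOR p2)) IMPLIES p2))) = False XOR False = False
p2 IFF (p4 XOR (((p2 XOR (p4 IMPLIES (p2 XOR p4))) OR ((p4 IFF NOT (p6 IFF (p6 OR (p2 IMPLIES p6)))) XOR p2)) XOR NOT ((p6 XOR (p6 AND p4)) IMPLIES ((p2 IFF (p6 XOR p2)) IMPLIES p2)))) = True IFF False = False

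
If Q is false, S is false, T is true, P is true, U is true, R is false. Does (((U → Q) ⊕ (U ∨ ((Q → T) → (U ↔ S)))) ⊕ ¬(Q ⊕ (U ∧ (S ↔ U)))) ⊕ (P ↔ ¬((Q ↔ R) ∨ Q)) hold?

U → Q = True → False = False
Q → T = False → True = True
U ↔ S = True ↔ False = False
(Q → T) → (U ↔ S) = True → False = False
U ∨ ((Q → T) → (U ↔ S)) = True ∨ False = True
(U → Q) ⊕ (U ∨ ((Q → T) → (U ↔ S))) = False ⊕ True = True
S ↔ U = False ↔ True = False
U ∧ (S ↔ U) = True ∧ False = False
Q ⊕ (U ∧ (S ↔ U)) = False ⊕ False = False
¬(Q ⊕ (U ∧ (S ↔ U))) = ¬False = True
((U → Q) ⊕ (U ∨ ((Q → T) → (U ↔ S)))) ⊕ ¬(Q ⊕ (U ∧ (S ↔ U))) = True ⊕ True = False
Q ↔ R = False ↔ False = True
(Q ↔ R) ∨ Q = True ∨ False = True
¬((Q ↔ R) ∨ Q) = ¬True = False
P ↔ ¬((Q ↔ R) ∨ Q) = True ↔ False = False
(((U → Q) ⊕ (U ∨ ((Q → T) → (U ↔ S)))) ⊕ ¬(Q ⊕ (U ∧ (S ↔ U)))) ⊕ (P ↔ ¬((Q ↔ R) ∨ Q)) = False ⊕ False = False

False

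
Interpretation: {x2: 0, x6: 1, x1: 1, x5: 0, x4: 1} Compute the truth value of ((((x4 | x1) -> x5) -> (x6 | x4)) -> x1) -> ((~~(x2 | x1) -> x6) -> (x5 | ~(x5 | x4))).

Substituting x2=0, x6=1, x1=1, x5=0, x4=1:
x4 | x1 = 1 | 1 = 1
(x4 | x1) -> x5 = 1 -> 0 = 0
x6 | x4 = 1 | 1 = 1
((x4 | x1) -> x5) -> (x6 | x4) = 0 -> 1 = 1
(((x4 | x1) -> x5) -> (x6 | x4)) -> x1 = 1 -> 1 = 1
x2 | x1 = 0 | 1 = 1
~(x2 | x1) = ~1 = 0
~~(x2 | x1) = ~0 = 1
~~(x2 | x1) -> x6 = 1 -> 1 = 1
x5 | x4 = 0 | 1 = 1
~(x5 | x4) = ~1 = 0
x5 | ~(x5 | x4) = 0 | 0 = 0
(~~(x2 | x1) -> x6) -> (x5 | ~(x5 | x4)) = 1 -> 0 = 0
((((x4 | x1) -> x5) -> (x6 | x4)) -> x1) -> ((~~(x2 | x1) -> x6) -> (x5 | ~(x5 | x4))) = 1 -> 0 = 0

0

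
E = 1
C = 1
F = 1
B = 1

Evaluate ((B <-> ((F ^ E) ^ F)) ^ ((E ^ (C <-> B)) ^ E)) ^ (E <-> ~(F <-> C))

F ^ E = 1 ^ 1 = 0
(F ^ E) ^ F = 0 ^ 1 = 1
B <-> ((F ^ E) ^ F) = 1 <-> 1 = 1
C <-> B = 1 <-> 1 = 1
E ^ (C <-> B) = 1 ^ 1 = 0
(E ^ (C <-> B)) ^ E = 0 ^ 1 = 1
(B <-> ((F ^ E) ^ F)) ^ ((E ^ (C <-> B)) ^ E) = 1 ^ 1 = 0
F <-> C = 1 <-> 1 = 1
~(F <-> C) = ~1 = 0
E <-> ~(F <-> C) = 1 <-> 0 = 0
((B <-> ((F ^ E) ^ F)) ^ ((E ^ (C <-> B)) ^ E)) ^ (E <-> ~(F <-> C)) = 0 ^ 0 = 0

0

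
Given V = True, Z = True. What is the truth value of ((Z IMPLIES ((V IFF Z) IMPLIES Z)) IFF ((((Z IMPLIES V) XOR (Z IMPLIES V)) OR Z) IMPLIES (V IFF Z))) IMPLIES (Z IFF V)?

True

V IFF Z = True IFF True = True
(V IFF Z) IMPLIES Z = True IMPLIES True = True
Z IMPLIES ((V IFF Z) IMPLIES Z) = True IMPLIES True = True
Z IMPLIES V = True IMPLIES True = True
Z IMPLIES V = True IMPLIES True = True
(Z IMPLIES V) XOR (Z IMPLIES V) = True XOR True = False
((Z IMPLIES V) XOR (Z IMPLIES V)) OR Z = False OR True = True
V IFF Z = True IFF True = True
(((Z IMPLIES V) XOR (Z IMPLIES V)) OR Z) IMPLIES (V IFF Z) = True IMPLIES True = True
(Z IMPLIES ((V IFF Z) IMPLIES Z)) IFF ((((Z IMPLIES V) XOR (Z IMPLIES V)) OR Z) IMPLIES (V IFF Z)) = True IFF True = True
Z IFF V = True IFF True = True
((Z IMPLIES ((V IFF Z) IMPLIES Z)) IFF ((((Z IMPLIES V) XOR (Z IMPLIES V)) OR Z) IMPLIES (V IFF Z))) IMPLIES (Z IFF V) = True IMPLIES True = True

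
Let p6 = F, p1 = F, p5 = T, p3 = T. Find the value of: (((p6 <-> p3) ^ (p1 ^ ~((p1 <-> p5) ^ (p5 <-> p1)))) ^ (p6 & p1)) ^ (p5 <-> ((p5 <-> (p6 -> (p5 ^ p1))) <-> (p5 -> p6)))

Substituting p6=F, p1=F, p5=T, p3=T:
p6 <-> p3 = F <-> T = F
p1 <-> p5 = F <-> T = F
p5 <-> p1 = T <-> F = F
(p1 <-> p5) ^ (p5 <-> p1) = F ^ F = F
~((p1 <-> p5) ^ (p5 <-> p1)) = ~F = T
p1 ^ ~((p1 <-> p5) ^ (p5 <-> p1)) = F ^ T = T
(p6 <-> p3) ^ (p1 ^ ~((p1 <-> p5) ^ (p5 <-> p1))) = F ^ T = T
p6 & p1 = F & F = F
((p6 <-> p3) ^ (p1 ^ ~((p1 <-> p5) ^ (p5 <-> p1)))) ^ (p6 & p1) = T ^ F = T
p5 ^ p1 = T ^ F = T
p6 -> (p5 ^ p1) = F -> T = T
p5 <-> (p6 -> (p5 ^ p1)) = T <-> T = T
p5 -> p6 = T -> F = F
(p5 <-> (p6 -> (p5 ^ p1))) <-> (p5 -> p6) = T <-> F = F
p5 <-> ((p5 <-> (p6 -> (p5 ^ p1))) <-> (p5 -> p6)) = T <-> F = F
(((p6 <-> p3) ^ (p1 ^ ~((p1 <-> p5) ^ (p5 <-> p1)))) ^ (p6 & p1)) ^ (p5 <-> ((p5 <-> (p6 -> (p5 ^ p1))) <-> (p5 -> p6))) = T ^ F = T

T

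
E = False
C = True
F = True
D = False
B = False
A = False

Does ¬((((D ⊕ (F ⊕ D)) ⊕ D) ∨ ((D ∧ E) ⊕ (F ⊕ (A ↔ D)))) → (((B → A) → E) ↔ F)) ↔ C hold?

F ⊕ D = True ⊕ False = True
D ⊕ (F ⊕ D) = False ⊕ True = True
(D ⊕ (F ⊕ D)) ⊕ D = True ⊕ False = True
D ∧ E = False ∧ False = False
A ↔ D = False ↔ False = True
F ⊕ (A ↔ D) = True ⊕ True = False
(D ∧ E) ⊕ (F ⊕ (A ↔ D)) = False ⊕ False = False
((D ⊕ (F ⊕ D)) ⊕ D) ∨ ((D ∧ E) ⊕ (F ⊕ (A ↔ D))) = True ∨ False = True
B → A = False → False = True
(B → A) → E = True → False = False
((B → A) → E) ↔ F = False ↔ True = False
(((D ⊕ (F ⊕ D)) ⊕ D) ∨ ((D ∧ E) ⊕ (F ⊕ (A ↔ D)))) → (((B → A) → E) ↔ F) = True → False = False
¬((((D ⊕ (F ⊕ D)) ⊕ D) ∨ ((D ∧ E) ⊕ (F ⊕ (A ↔ D)))) → (((B → A) → E) ↔ F)) = ¬False = True
¬((((D ⊕ (F ⊕ D)) ⊕ D) ∨ ((D ∧ E) ⊕ (F ⊕ (A ↔ D)))) → (((B → A) → E) ↔ F)) ↔ C = True ↔ True = True

True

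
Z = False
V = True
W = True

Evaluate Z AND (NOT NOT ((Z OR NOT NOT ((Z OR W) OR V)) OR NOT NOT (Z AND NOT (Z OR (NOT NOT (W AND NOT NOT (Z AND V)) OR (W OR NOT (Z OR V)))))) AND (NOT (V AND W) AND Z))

Z OR W = False OR True = True
(Z OR W) OR V = True OR True = True
NOT ((Z OR W) OR V) = NOT True = False
NOT NOT ((Z OR W) OR V) = NOT False = True
Z OR NOT NOT ((Z OR W) OR V) = False OR True = True
Z AND V = False AND True = False
NOT (Z AND V) = NOT False = True
NOT NOT (Z AND V) = NOT True = False
W AND NOT NOT (Z AND V) = True AND False = False
NOT (W AND NOT NOT (Z AND V)) = NOT False = True
NOT NOT (W AND NOT NOT (Z AND V)) = NOT True = False
Z OR V = False OR True = True
NOT (Z OR V) = NOT True = False
W OR NOT (Z OR V) = True OR False = True
NOT NOT (W AND NOT NOT (Z AND V)) OR (W OR NOT (Z OR V)) = False OR True = True
Z OR (NOT NOT (W AND NOT NOT (Z AND V)) OR (W OR NOT (Z OR V))) = False OR True = True
NOT (Z OR (NOT NOT (W AND NOT NOT (Z AND V)) OR (W OR NOT (Z OR V)))) = NOT True = False
Z AND NOT (Z OR (NOT NOT (W AND NOT NOT (Z AND V)) OR (W OR NOT (Z OR V)))) = False AND False = False
NOT (Z AND NOT (Z OR (NOT NOT (W AND NOT NOT (Z AND V)) OR (W OR NOT (Z OR V))))) = NOT False = True
NOT NOT (Z AND NOT (Z OR (NOT NOT (W AND NOT NOT (Z AND V)) OR (W OR NOT (Z OR V))))) = NOT True = False
(Z OR NOT NOT ((Z OR W) OR V)) OR NOT NOT (Z AND NOT (Z OR (NOT NOT (W AND NOT NOT (Z AND V)) OR (W OR NOT (Z OR V))))) = True OR False = True
NOT ((Z OR NOT NOT ((Z OR W) OR V)) OR NOT NOT (Z AND NOT (Z OR (NOT NOT (W AND NOT NOT (Z AND V)) OR (W OR NOT (Z OR V)))))) = NOT True = False
NOT NOT ((Z OR NOT NOT ((Z OR W) OR V)) OR NOT NOT (Z AND NOT (Z OR (NOT NOT (W AND NOT NOT (Z AND V)) OR (W OR NOT (Z OR V)))))) = NOT False = True
V AND W = True AND True = True
NOT (V AND W) = NOT True = False
NOT (V AND W) AND Z = False AND False = False
NOT NOT ((Z OR NOT NOT ((Z OR W) OR V)) OR NOT NOT (Z AND NOT (Z OR (NOT NOT (W AND NOT NOT (Z AND V)) OR (W OR NOT (Z OR V)))))) AND (NOT (V AND W) AND Z) = True AND False = False
Z AND (NOT NOT ((Z OR NOT NOT ((Z OR W) OR V)) OR NOT NOT (Z AND NOT (Z OR (NOT NOT (W AND NOT NOT (Z AND V)) OR (W OR NOT (Z OR V)))))) AND (NOT (V AND W) AND Z)) = False AND False = False

False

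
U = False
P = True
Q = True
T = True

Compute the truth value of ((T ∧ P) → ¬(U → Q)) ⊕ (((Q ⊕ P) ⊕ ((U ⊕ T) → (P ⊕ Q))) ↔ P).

T ∧ P = True ∧ True = True
U → Q = False → True = True
¬(U → Q) = ¬True = False
(T ∧ P) → ¬(U → Q) = True → False = False
Q ⊕ P = True ⊕ True = False
U ⊕ T = False ⊕ True = True
P ⊕ Q = True ⊕ True = False
(U ⊕ T) → (P ⊕ Q) = True → False = False
(Q ⊕ P) ⊕ ((U ⊕ T) → (P ⊕ Q)) = False ⊕ False = False
((Q ⊕ P) ⊕ ((U ⊕ T) → (P ⊕ Q))) ↔ P = False ↔ True = False
((T ∧ P) → ¬(U → Q)) ⊕ (((Q ⊕ P) ⊕ ((U ⊕ T) → (P ⊕ Q))) ↔ P) = False ⊕ False = False

False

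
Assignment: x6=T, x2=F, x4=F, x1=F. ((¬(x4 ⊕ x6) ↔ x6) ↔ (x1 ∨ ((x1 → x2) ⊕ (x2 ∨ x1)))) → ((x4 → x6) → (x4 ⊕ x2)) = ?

T

x4 ⊕ x6 = F ⊕ T = T
¬(x4 ⊕ x6) = ¬T = F
¬(x4 ⊕ x6) ↔ x6 = F ↔ T = F
x1 → x2 = F → F = T
x2 ∨ x1 = F ∨ F = F
(x1 → x2) ⊕ (x2 ∨ x1) = T ⊕ F = T
x1 ∨ ((x1 → x2) ⊕ (x2 ∨ x1)) = F ∨ T = T
(¬(x4 ⊕ x6) ↔ x6) ↔ (x1 ∨ ((x1 → x2) ⊕ (x2 ∨ x1))) = F ↔ T = F
x4 → x6 = F → T = T
x4 ⊕ x2 = F ⊕ F = F
(x4 → x6) → (x4 ⊕ x2) = T → F = F
((¬(x4 ⊕ x6) ↔ x6) ↔ (x1 ∨ ((x1 → x2) ⊕ (x2 ∨ x1)))) → ((x4 → x6) → (x4 ⊕ x2)) = F → F = T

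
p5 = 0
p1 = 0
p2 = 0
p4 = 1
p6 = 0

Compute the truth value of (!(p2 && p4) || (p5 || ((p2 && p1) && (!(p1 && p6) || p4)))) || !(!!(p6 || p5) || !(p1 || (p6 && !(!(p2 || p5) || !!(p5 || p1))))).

p2 && p4 = 0 && 1 = 0
!(p2 && p4) = !0 = 1
p2 && p1 = 0 && 0 = 0
p1 && p6 = 0 && 0 = 0
!(p1 && p6) = !0 = 1
!(p1 && p6) || p4 = 1 || 1 = 1
(p2 && p1) && (!(p1 && p6) || p4) = 0 && 1 = 0
p5 || ((p2 && p1) && (!(p1 && p6) || p4)) = 0 || 0 = 0
!(p2 && p4) || (p5 || ((p2 && p1) && (!(p1 && p6) || p4))) = 1 || 0 = 1
p6 || p5 = 0 || 0 = 0
!(p6 || p5) = !0 = 1
!!(p6 || p5) = !1 = 0
p2 || p5 = 0 || 0 = 0
!(p2 || p5) = !0 = 1
p5 || p1 = 0 || 0 = 0
!(p5 || p1) = !0 = 1
!!(p5 || p1) = !1 = 0
!(p2 || p5) || !!(p5 || p1) = 1 || 0 = 1
!(!(p2 || p5) || !!(p5 || p1)) = !1 = 0
p6 && !(!(p2 || p5) || !!(p5 || p1)) = 0 && 0 = 0
p1 || (p6 && !(!(p2 || p5) || !!(p5 || p1))) = 0 || 0 = 0
!(p1 || (p6 && !(!(p2 || p5) || !!(p5 || p1)))) = !0 = 1
!!(p6 || p5) || !(p1 || (p6 && !(!(p2 || p5) || !!(p5 || p1)))) = 0 || 1 = 1
!(!!(p6 || p5) || !(p1 || (p6 && !(!(p2 || p5) || !!(p5 || p1))))) = !1 = 0
(!(p2 && p4) || (p5 || ((p2 && p1) && (!(p1 && p6) || p4)))) || !(!!(p6 || p5) || !(p1 || (p6 && !(!(p2 || p5) || !!(p5 || p1))))) = 1 || 0 = 1

1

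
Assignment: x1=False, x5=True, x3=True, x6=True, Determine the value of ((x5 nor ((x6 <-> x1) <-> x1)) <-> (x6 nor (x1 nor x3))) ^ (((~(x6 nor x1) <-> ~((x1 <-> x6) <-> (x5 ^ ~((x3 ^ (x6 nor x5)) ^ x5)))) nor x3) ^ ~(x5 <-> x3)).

x6 <-> x1 = True <-> False = False
(x6 <-> x1) <-> x1 = False <-> False = True
x5 nor ((x6 <-> x1) <-> x1) = True nor True = False
x1 nor x3 = False nor True = False
x6 nor (x1 nor x3) = True nor False = False
(x5 nor ((x6 <-> x1) <-> x1)) <-> (x6 nor (x1 nor x3)) = False <-> False = True
x6 nor x1 = True nor False = False
~(x6 nor x1) = ~False = True
x1 <-> x6 = False <-> True = False
x6 nor x5 = True nor True = False
x3 ^ (x6 nor x5) = True ^ False = True
(x3 ^ (x6 nor x5)) ^ x5 = True ^ True = False
~((x3 ^ (x6 nor x5)) ^ x5) = ~False = True
x5 ^ ~((x3 ^ (x6 nor x5)) ^ x5) = True ^ True = False
(x1 <-> x6) <-> (x5 ^ ~((x3 ^ (x6 nor x5)) ^ x5)) = False <-> False = True
~((x1 <-> x6) <-> (x5 ^ ~((x3 ^ (x6 nor x5)) ^ x5))) = ~True = False
~(x6 nor x1) <-> ~((x1 <-> x6) <-> (x5 ^ ~((x3 ^ (x6 nor x5)) ^ x5))) = True <-> False = False
(~(x6 nor x1) <-> ~((x1 <-> x6) <-> (x5 ^ ~((x3 ^ (x6 nor x5)) ^ x5)))) nor x3 = False nor True = False
x5 <-> x3 = True <-> True = True
~(x5 <-> x3) = ~True = False
((~(x6 nor x1) <-> ~((x1 <-> x6) <-> (x5 ^ ~((x3 ^ (x6 nor x5)) ^ x5)))) nor x3) ^ ~(x5 <-> x3) = False ^ False = False
((x5 nor ((x6 <-> x1) <-> x1)) <-> (x6 nor (x1 nor x3))) ^ (((~(x6 nor x1) <-> ~((x1 <-> x6) <-> (x5 ^ ~((x3 ^ (x6 nor x5)) ^ x5)))) nor x3) ^ ~(x5 <-> x3)) = True ^ False = True

True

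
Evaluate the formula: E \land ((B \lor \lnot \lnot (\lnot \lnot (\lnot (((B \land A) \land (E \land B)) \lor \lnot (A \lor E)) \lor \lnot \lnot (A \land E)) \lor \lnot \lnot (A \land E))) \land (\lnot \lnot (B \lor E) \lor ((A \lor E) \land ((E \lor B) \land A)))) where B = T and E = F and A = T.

F

B \land A = T \land T = T
E \land B = F \land T = F
(B \land A) \land (E \land B) = T \land F = F
A \lor E = T \lor F = T
\lnot (A \lor E) = \lnot T = F
((B \land A) \land (E \land B)) \lor \lnot (A \lor E) = F \lor F = F
\lnot (((B \land A) \land (E \land B)) \lor \lnot (A \lor E)) = \lnot F = T
A \land E = T \land F = F
\lnot (A \land E) = \lnot F = T
\lnot \lnot (A \land E) = \lnot T = F
\lnot (((B \land A) \land (E \land B)) \lor \lnot (A \lor E)) \lor \lnot \lnot (A \land E) = T \lor F = T
\lnot (\lnot (((B \land A) \land (E \land B)) \lor \lnot (A \lor E)) \lor \lnot \lnot (A \land E)) = \lnot T = F
\lnot \lnot (\lnot (((B \land A) \land (E \land B)) \lor \lnot (A \lor E)) \lor \lnot \lnot (A \land E)) = \lnot F = T
A \land E = T \land F = F
\lnot (A \land E) = \lnot F = T
\lnot \lnot (A \land E) = \lnot T = F
\lnot \lnot (\lnot (((B \land A) \land (E \land B)) \lor \lnot (A \lor E)) \lor \lnot \lnot (A \land E)) \lor \lnot \lnot (A \land E) = T \lor F = T
\lnot (\lnot \lnot (\lnot (((B \land A) \land (E \land B)) \lor \lnot (A \lor E)) \lor \lnot \lnot (A \land E)) \lor \lnot \lnot (A \land E)) = \lnot T = F
\lnot \lnot (\lnot \lnot (\lnot (((B \land A) \land (E \land B)) \lor \lnot (A \lor E)) \lor \lnot \lnot (A \land E)) \lor \lnot \lnot (A \land E)) = \lnot F = T
B \lor \lnot \lnot (\lnot \lnot (\lnot (((B \land A) \land (E \land B)) \lor \lnot (A \lor E)) \lor \lnot \lnot (A \land E)) \lor \lnot \lnot (A \land E)) = T \lor T = T
B \lor E = T \lor F = T
\lnot (B \lor E) = \lnot T = F
\lnot \lnot (B \lor E) = \lnot F = T
A \lor E = T \lor F = T
E \lor B = F \lor T = T
(E \lor B) \land A = T \land T = T
(A \lor E) \land ((E \lor B) \land A) = T \land T = T
\lnot \lnot (B \lor E) \lor ((A \lor E) \land ((E \lor B) \land A)) = T \lor T = T
(B \lor \lnot \lnot (\lnot \lnot (\lnot (((B \land A) \land (E \land B)) \lor \lnot (A \lor E)) \lor \lnot \lnot (A \land E)) \lor \lnot \lnot (A \land E))) \land (\lnot \lnot (B \lor E) \lor ((A \lor E) \land ((E \lor B) \land A))) = T \land T = T
E \land ((B \lor \lnot \lnot (\lnot \lnot (\lnot (((B \land A) \land (E \land B)) \lor \lnot (A \lor E)) \lor \lnot \lnot (A \land E)) \lor \lnot \lnot (A \land E))) \land (\lnot \lnot (B \lor E) \lor ((A \lor E) \land ((E \lor B) \land A)))) = F \land T = F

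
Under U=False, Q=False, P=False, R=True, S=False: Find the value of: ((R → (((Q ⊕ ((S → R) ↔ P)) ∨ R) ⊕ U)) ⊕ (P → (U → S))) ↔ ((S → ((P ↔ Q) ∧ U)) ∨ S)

Substituting U=False, Q=False, P=False, R=True, S=False:
S → R = False → True = True
(S → R) ↔ P = True ↔ False = False
Q ⊕ ((S → R) ↔ P) = False ⊕ False = False
(Q ⊕ ((S → R) ↔ P)) ∨ R = False ∨ True = True
((Q ⊕ ((S → R) ↔ P)) ∨ R) ⊕ U = True ⊕ False = True
R → (((Q ⊕ ((S → R) ↔ P)) ∨ R) ⊕ U) = True → True = True
U → S = False → False = True
P → (U → S) = False → True = True
(R → (((Q ⊕ ((S → R) ↔ P)) ∨ R) ⊕ U)) ⊕ (P → (U → S)) = True ⊕ True = False
P ↔ Q = False ↔ False = True
(P ↔ Q) ∧ U = True ∧ False = False
S → ((P ↔ Q) ∧ U) = False → False = True
(S → ((P ↔ Q) ∧ U)) ∨ S = True ∨ False = True
((R → (((Q ⊕ ((S → R) ↔ P)) ∨ R) ⊕ U)) ⊕ (P → (U → S))) ↔ ((S → ((P ↔ Q) ∧ U)) ∨ S) = False ↔ True = False

False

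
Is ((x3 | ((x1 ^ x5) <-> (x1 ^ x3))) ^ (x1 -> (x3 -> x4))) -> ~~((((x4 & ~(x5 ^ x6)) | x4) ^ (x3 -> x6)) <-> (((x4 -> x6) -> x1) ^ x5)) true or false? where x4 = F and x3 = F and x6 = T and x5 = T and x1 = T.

x1 ^ x5 = T ^ T = F
x1 ^ x3 = T ^ F = T
(x1 ^ x5) <-> (x1 ^ x3) = F <-> T = F
x3 | ((x1 ^ x5) <-> (x1 ^ x3)) = F | F = F
x3 -> x4 = F -> F = T
x1 -> (x3 -> x4) = T -> T = T
(x3 | ((x1 ^ x5) <-> (x1 ^ x3))) ^ (x1 -> (x3 -> x4)) = F ^ T = T
x5 ^ x6 = T ^ T = F
~(x5 ^ x6) = ~F = T
x4 & ~(x5 ^ x6) = F & T = F
(x4 & ~(x5 ^ x6)) | x4 = F | F = F
x3 -> x6 = F -> T = T
((x4 & ~(x5 ^ x6)) | x4) ^ (x3 -> x6) = F ^ T = T
x4 -> x6 = F -> T = T
(x4 -> x6) -> x1 = T -> T = T
((x4 -> x6) -> x1) ^ x5 = T ^ T = F
(((x4 & ~(x5 ^ x6)) | x4) ^ (x3 -> x6)) <-> (((x4 -> x6) -> x1) ^ x5) = T <-> F = F
~((((x4 & ~(x5 ^ x6)) | x4) ^ (x3 -> x6)) <-> (((x4 -> x6) -> x1) ^ x5)) = ~F = T
~~((((x4 & ~(x5 ^ x6)) | x4) ^ (x3 -> x6)) <-> (((x4 -> x6) -> x1) ^ x5)) = ~T = F
((x3 | ((x1 ^ x5) <-> (x1 ^ x3))) ^ (x1 -> (x3 -> x4))) -> ~~((((x4 & ~(x5 ^ x6)) | x4) ^ (x3 -> x6)) <-> (((x4 -> x6) -> x1) ^ x5)) = T -> F = F

F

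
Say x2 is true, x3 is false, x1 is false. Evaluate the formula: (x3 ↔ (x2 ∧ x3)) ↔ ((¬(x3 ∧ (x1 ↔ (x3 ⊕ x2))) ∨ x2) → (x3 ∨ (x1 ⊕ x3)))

Substituting x2=True, x3=False, x1=False:
x2 ∧ x3 = True ∧ False = False
x3 ↔ (x2 ∧ x3) = False ↔ False = True
x3 ⊕ x2 = False ⊕ True = True
x1 ↔ (x3 ⊕ x2) = False ↔ True = False
x3 ∧ (x1 ↔ (x3 ⊕ x2)) = False ∧ False = False
¬(x3 ∧ (x1 ↔ (x3 ⊕ x2))) = ¬False = True
¬(x3 ∧ (x1 ↔ (x3 ⊕ x2))) ∨ x2 = True ∨ True = True
x1 ⊕ x3 = False ⊕ False = False
x3 ∨ (x1 ⊕ x3) = False ∨ False = False
(¬(x3 ∧ (x1 ↔ (x3 ⊕ x2))) ∨ x2) → (x3 ∨ (x1 ⊕ x3)) = True → False = False
(x3 ↔ (x2 ∧ x3)) ↔ ((¬(x3 ∧ (x1 ↔ (x3 ⊕ x2))) ∨ x2) → (x3 ∨ (x1 ⊕ x3))) = True ↔ False = False

False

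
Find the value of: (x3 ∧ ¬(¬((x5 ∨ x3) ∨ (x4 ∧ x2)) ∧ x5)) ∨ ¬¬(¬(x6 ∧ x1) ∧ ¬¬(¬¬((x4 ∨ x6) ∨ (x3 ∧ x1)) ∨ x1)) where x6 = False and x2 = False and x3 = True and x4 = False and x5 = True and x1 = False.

x5 ∨ x3 = True ∨ True = True
x4 ∧ x2 = False ∧ False = False
(x5 ∨ x3) ∨ (x4 ∧ x2) = True ∨ False = True
¬((x5 ∨ x3) ∨ (x4 ∧ x2)) = ¬True = False
¬((x5 ∨ x3) ∨ (x4 ∧ x2)) ∧ x5 = False ∧ True = False
¬(¬((x5 ∨ x3) ∨ (x4 ∧ x2)) ∧ x5) = ¬False = True
x3 ∧ ¬(¬((x5 ∨ x3) ∨ (x4 ∧ x2)) ∧ x5) = True ∧ True = True
x6 ∧ x1 = False ∧ False = False
¬(x6 ∧ x1) = ¬False = True
x4 ∨ x6 = False ∨ False = False
x3 ∧ x1 = True ∧ False = False
(x4 ∨ x6) ∨ (x3 ∧ x1) = False ∨ False = False
¬((x4 ∨ x6) ∨ (x3 ∧ x1)) = ¬False = True
¬¬((x4 ∨ x6) ∨ (x3 ∧ x1)) = ¬True = False
¬¬((x4 ∨ x6) ∨ (x3 ∧ x1)) ∨ x1 = False ∨ False = False
¬(¬¬((x4 ∨ x6) ∨ (x3 ∧ x1)) ∨ x1) = ¬False = True
¬¬(¬¬((x4 ∨ x6) ∨ (x3 ∧ x1)) ∨ x1) = ¬True = False
¬(x6 ∧ x1) ∧ ¬¬(¬¬((x4 ∨ x6) ∨ (x3 ∧ x1)) ∨ x1) = True ∧ False = False
¬(¬(x6 ∧ x1) ∧ ¬¬(¬¬((x4 ∨ x6) ∨ (x3 ∧ x1)) ∨ x1)) = ¬False = True
¬¬(¬(x6 ∧ x1) ∧ ¬¬(¬¬((x4 ∨ x6) ∨ (x3 ∧ x1)) ∨ x1)) = ¬True = False
(x3 ∧ ¬(¬((x5 ∨ x3) ∨ (x4 ∧ x2)) ∧ x5)) ∨ ¬¬(¬(x6 ∧ x1) ∧ ¬¬(¬¬((x4 ∨ x6) ∨ (x3 ∧ x1)) ∨ x1)) = True ∨ False = True

True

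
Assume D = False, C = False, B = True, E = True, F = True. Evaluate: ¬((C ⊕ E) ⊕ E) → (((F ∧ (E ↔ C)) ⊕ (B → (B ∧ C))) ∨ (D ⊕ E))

C ⊕ E = False ⊕ True = True
(C ⊕ E) ⊕ E = True ⊕ True = False
¬((C ⊕ E) ⊕ E) = ¬False = True
E ↔ C = True ↔ False = False
F ∧ (E ↔ C) = True ∧ False = False
B ∧ C = True ∧ False = False
B → (B ∧ C) = True → False = False
(F ∧ (E ↔ C)) ⊕ (B → (B ∧ C)) = False ⊕ False = False
D ⊕ E = False ⊕ True = True
((F ∧ (E ↔ C)) ⊕ (B → (B ∧ C))) ∨ (D ⊕ E) = False ∨ True = True
¬((C ⊕ E) ⊕ E) → (((F ∧ (E ↔ C)) ⊕ (B → (B ∧ C))) ∨ (D ⊕ E)) = True → True = True

True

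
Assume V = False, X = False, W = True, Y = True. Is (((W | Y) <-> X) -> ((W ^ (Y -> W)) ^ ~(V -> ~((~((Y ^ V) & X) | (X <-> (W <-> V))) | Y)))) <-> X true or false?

W | Y = True | True = True
(W | Y) <-> X = True <-> False = False
Y -> W = True -> True = True
W ^ (Y -> W) = True ^ True = False
Y ^ V = True ^ False = True
(Y ^ V) & X = True & False = False
~((Y ^ V) & X) = ~False = True
W <-> V = True <-> False = False
X <-> (W <-> V) = False <-> False = True
~((Y ^ V) & X) | (X <-> (W <-> V)) = True | True = True
(~((Y ^ V) & X) | (X <-> (W <-> V))) | Y = True | True = True
~((~((Y ^ V) & X) | (X <-> (W <-> V))) | Y) = ~True = False
V -> ~((~((Y ^ V) & X) | (X <-> (W <-> V))) | Y) = False -> False = True
~(V -> ~((~((Y ^ V) & X) | (X <-> (W <-> V))) | Y)) = ~True = False
(W ^ (Y -> W)) ^ ~(V -> ~((~((Y ^ V) & X) | (X <-> (W <-> V))) | Y)) = False ^ False = False
((W | Y) <-> X) -> ((W ^ (Y -> W)) ^ ~(V -> ~((~((Y ^ V) & X) | (X <-> (W <-> V))) | Y))) = False -> False = True
(((W | Y) <-> X) -> ((W ^ (Y -> W)) ^ ~(V -> ~((~((Y ^ V) & X) | (X <-> (W <-> V))) | Y)))) <-> X = True <-> False = False

False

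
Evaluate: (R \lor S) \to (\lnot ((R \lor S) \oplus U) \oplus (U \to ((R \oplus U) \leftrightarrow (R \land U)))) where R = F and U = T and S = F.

R \lor S = F \lor F = F
R \lor S = F \lor F = F
(R \lor S) \oplus U = F \oplus T = T
\lnot ((R \lor S) \oplus U) = \lnot T = F
R \oplus U = F \oplus T = T
R \land U = F \land T = F
(R \oplus U) \leftrightarrow (R \land U) = T \leftrightarrow F = F
U \to ((R \oplus U) \leftrightarrow (R \land U)) = T \to F = F
\lnot ((R \lor S) \oplus U) \oplus (U \to ((R \oplus U) \leftrightarrow (R \land U))) = F \oplus F = F
(R \lor S) \to (\lnot ((R \lor S) \oplus U) \oplus (U \to ((R \oplus U) \leftrightarrow (R \land U)))) = F \to F = T

T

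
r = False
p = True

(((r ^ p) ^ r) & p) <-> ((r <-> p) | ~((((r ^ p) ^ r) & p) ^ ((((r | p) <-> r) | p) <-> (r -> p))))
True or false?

Substituting r=False, p=True:
r ^ p = False ^ True = True
(r ^ p) ^ r = True ^ False = True
((r ^ p) ^ r) & p = True & True = True
r <-> p = False <-> True = False
r ^ p = False ^ True = True
(r ^ p) ^ r = True ^ False = True
((r ^ p) ^ r) & p = True & True = True
r | p = False | True = True
(r | p) <-> r = True <-> False = False
((r | p) <-> r) | p = False | True = True
r -> p = False -> True = True
(((r | p) <-> r) | p) <-> (r -> p) = True <-> True = True
(((r ^ p) ^ r) & p) ^ ((((r | p) <-> r) | p) <-> (r -> p)) = True ^ True = False
~((((r ^ p) ^ r) & p) ^ ((((r | p) <-> r) | p) <-> (r -> p))) = ~False = True
(r <-> p) | ~((((r ^ p) ^ r) & p) ^ ((((r | p) <-> r) | p) <-> (r -> p))) = False | True = True
(((r ^ p) ^ r) & p) <-> ((r <-> p) | ~((((r ^ p) ^ r) & p) ^ ((((r | p) <-> r) | p) <-> (r -> p)))) = True <-> True = True

True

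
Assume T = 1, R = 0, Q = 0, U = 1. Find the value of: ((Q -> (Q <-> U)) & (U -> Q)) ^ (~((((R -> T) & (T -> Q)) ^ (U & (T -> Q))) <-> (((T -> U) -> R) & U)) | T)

Q <-> U = 0 <-> 1 = 0
Q -> (Q <-> U) = 0 -> 0 = 1
U -> Q = 1 -> 0 = 0
(Q -> (Q <-> U)) & (U -> Q) = 1 & 0 = 0
R -> T = 0 -> 1 = 1
T -> Q = 1 -> 0 = 0
(R -> T) & (T -> Q) = 1 & 0 = 0
T -> Q = 1 -> 0 = 0
U & (T -> Q) = 1 & 0 = 0
((R -> T) & (T -> Q)) ^ (U & (T -> Q)) = 0 ^ 0 = 0
T -> U = 1 -> 1 = 1
(T -> U) -> R = 1 -> 0 = 0
((T -> U) -> R) & U = 0 & 1 = 0
(((R -> T) & (T -> Q)) ^ (U & (T -> Q))) <-> (((T -> U) -> R) & U) = 0 <-> 0 = 1
~((((R -> T) & (T -> Q)) ^ (U & (T -> Q))) <-> (((T -> U) -> R) & U)) = ~1 = 0
~((((R -> T) & (T -> Q)) ^ (U & (T -> Q))) <-> (((T -> U) -> R) & U)) | T = 0 | 1 = 1
((Q -> (Q <-> U)) & (U -> Q)) ^ (~((((R -> T) & (T -> Q)) ^ (U & (T -> Q))) <-> (((T -> U) -> R) & U)) | T) = 0 ^ 1 = 1

1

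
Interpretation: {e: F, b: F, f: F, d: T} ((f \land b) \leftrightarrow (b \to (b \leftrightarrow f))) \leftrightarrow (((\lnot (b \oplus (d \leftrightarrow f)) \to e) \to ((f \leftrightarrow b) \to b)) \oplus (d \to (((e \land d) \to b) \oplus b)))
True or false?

T

Substituting e=F, b=F, f=F, d=T:
f \land b = F \land F = F
b \leftrightarrow f = F \leftrightarrow F = T
b \to (b \leftrightarrow f) = F \to T = T
(f \land b) \leftrightarrow (b \to (b \leftrightarrow f)) = F \leftrightarrow T = F
d \leftrightarrow f = T \leftrightarrow F = F
b \oplus (d \leftrightarrow f) = F \oplus F = F
\lnot (b \oplus (d \leftrightarrow f)) = \lnot F = T
\lnot (b \oplus (d \leftrightarrow f)) \to e = T \to F = F
f \leftrightarrow b = F \leftrightarrow F = T
(f \leftrightarrow b) \to b = T \to F = F
(\lnot (b \oplus (d \leftrightarrow f)) \to e) \to ((f \leftrightarrow b) \to b) = F \to F = T
e \land d = F \land T = F
(e \land d) \to b = F \to F = T
((e \land d) \to b) \oplus b = T \oplus F = T
d \to (((e \land d) \to b) \oplus b) = T \to T = T
((\lnot (b \oplus (d \leftrightarrow f)) \to e) \to ((f \leftrightarrow b) \to b)) \oplus (d \to (((e \land d) \to b) \oplus b)) = T \oplus T = F
((f \land b) \leftrightarrow (b \to (b \leftrightarrow f))) \leftrightarrow (((\lnot (b \oplus (d \leftrightarrow f)) \to e) \to ((f \leftrightarrow b) \to b)) \oplus (d \to (((e \land d) \to b) \oplus b))) = F \leftrightarrow F = T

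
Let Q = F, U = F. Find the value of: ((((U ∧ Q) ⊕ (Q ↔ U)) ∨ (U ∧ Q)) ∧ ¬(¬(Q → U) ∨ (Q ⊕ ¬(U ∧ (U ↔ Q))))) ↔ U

T

U ∧ Q = F ∧ F = F
Q ↔ U = F ↔ F = T
(U ∧ Q) ⊕ (Q ↔ U) = F ⊕ T = T
U ∧ Q = F ∧ F = F
((U ∧ Q) ⊕ (Q ↔ U)) ∨ (U ∧ Q) = T ∨ F = T
Q → U = F → F = T
¬(Q → U) = ¬T = F
U ↔ Q = F ↔ F = T
U ∧ (U ↔ Q) = F ∧ T = F
¬(U ∧ (U ↔ Q)) = ¬F = T
Q ⊕ ¬(U ∧ (U ↔ Q)) = F ⊕ T = T
¬(Q → U) ∨ (Q ⊕ ¬(U ∧ (U ↔ Q))) = F ∨ T = T
¬(¬(Q → U) ∨ (Q ⊕ ¬(U ∧ (U ↔ Q)))) = ¬T = F
(((U ∧ Q) ⊕ (Q ↔ U)) ∨ (U ∧ Q)) ∧ ¬(¬(Q → U) ∨ (Q ⊕ ¬(U ∧ (U ↔ Q)))) = T ∧ F = F
((((U ∧ Q) ⊕ (Q ↔ U)) ∨ (U ∧ Q)) ∧ ¬(¬(Q → U) ∨ (Q ⊕ ¬(U ∧ (U ↔ Q))))) ↔ U = F ↔ F = T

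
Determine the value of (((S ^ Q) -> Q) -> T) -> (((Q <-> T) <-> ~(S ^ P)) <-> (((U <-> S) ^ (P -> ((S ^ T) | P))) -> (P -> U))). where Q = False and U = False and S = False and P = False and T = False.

Substituting Q=False, U=False, S=False, P=False, T=False:
S ^ Q = False ^ False = False
(S ^ Q) -> Q = False -> False = True
((S ^ Q) -> Q) -> T = True -> False = False
Q <-> T = False <-> False = True
S ^ P = False ^ False = False
~(S ^ P) = ~False = True
(Q <-> T) <-> ~(S ^ P) = True <-> True = True
U <-> S = False <-> False = True
S ^ T = False ^ False = False
(S ^ T) | P = False | False = False
P -> ((S ^ T) | P) = False -> False = True
(U <-> S) ^ (P -> ((S ^ T) | P)) = True ^ True = False
P -> U = False -> False = True
((U <-> S) ^ (P -> ((S ^ T) | P))) -> (P -> U) = False -> True = True
((Q <-> T) <-> ~(S ^ P)) <-> (((U <-> S) ^ (P -> ((S ^ T) | P))) -> (P -> U)) = True <-> True = True
(((S ^ Q) -> Q) -> T) -> (((Q <-> T) <-> ~(S ^ P)) <-> (((U <-> S) ^ (P -> ((S ^ T) | P))) -> (P -> U))) = False -> True = True

True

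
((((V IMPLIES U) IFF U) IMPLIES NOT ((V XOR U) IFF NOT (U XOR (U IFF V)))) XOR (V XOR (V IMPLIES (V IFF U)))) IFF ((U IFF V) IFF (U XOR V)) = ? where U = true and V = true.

Substituting U=true, V=true:
V IMPLIES U = true IMPLIES true = true
(V IMPLIES U) IFF U = true IFF true = true
V XOR U = true XOR true = false
U IFF V = true IFF true = true
U XOR (U IFF V) = true XOR true = false
NOT (U XOR (U IFF V)) = NOT false = true
(V XOR U) IFF NOT (U XOR (U IFF V)) = false IFF true = false
NOT ((V XOR U) IFF NOT (U XOR (U IFF V))) = NOT false = true
((V IMPLIES U) IFF U) IMPLIES NOT ((V XOR U) IFF NOT (U XOR (U IFF V))) = true IMPLIES true = true
V IFF U = true IFF true = true
V IMPLIES (V IFF U) = true IMPLIES true = true
V XOR (V IMPLIES (V IFF U)) = true XOR true = false
(((V IMPLIES U) IFF U) IMPLIES NOT ((V XOR U) IFF NOT (U XOR (U IFF V)))) XOR (V XOR (V IMPLIES (V IFF U))) = true XOR false = true
U IFF V = true IFF true = true
U XOR V = true XOR true = false
(U IFF V) IFF (U XOR V) = true IFF false = false
((((V IMPLIES U) IFF U) IMPLIES NOT ((V XOR U) IFF NOT (U XOR (U IFF V)))) XOR (V XOR (V IMPLIES (V IFF U)))) IFF ((U IFF V) IFF (U XOR V)) = true IFF false = false

false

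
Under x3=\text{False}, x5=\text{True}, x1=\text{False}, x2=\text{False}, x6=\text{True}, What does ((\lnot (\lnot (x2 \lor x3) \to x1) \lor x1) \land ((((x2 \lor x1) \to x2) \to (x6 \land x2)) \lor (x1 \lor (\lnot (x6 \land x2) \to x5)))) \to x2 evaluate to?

x2 \lor x3 = \text{False} \lor \text{False} = \text{False}
\lnot (x2 \lor x3) = \lnot \text{False} = \text{True}
\lnot (x2 \lor x3) \to x1 = \text{True} \to \text{False} = \text{False}
\lnot (\lnot (x2 \lor x3) \to x1) = \lnot \text{False} = \text{True}
\lnot (\lnot (x2 \lor x3) \to x1) \lor x1 = \text{True} \lor \text{False} = \text{True}
x2 \lor x1 = \text{False} \lor \text{False} = \text{False}
(x2 \lor x1) \to x2 = \text{False} \to \text{False} = \text{True}
x6 \land x2 = \text{True} \land \text{False} = \text{False}
((x2 \lor x1) \to x2) \to (x6 \land x2) = \text{True} \to \text{False} = \text{False}
x6 \land x2 = \text{True} \land \text{False} = \text{False}
\lnot (x6 \land x2) = \lnot \text{False} = \text{True}
\lnot (x6 \land x2) \to x5 = \text{True} \to \text{True} = \text{True}
x1 \lor (\lnot (x6 \land x2) \to x5) = \text{False} \lor \text{True} = \text{True}
(((x2 \lor x1) \to x2) \to (x6 \land x2)) \lor (x1 \lor (\lnot (x6 \land x2) \to x5)) = \text{False} \lor \text{True} = \text{True}
(\lnot (\lnot (x2 \lor x3) \to x1) \lor x1) \land ((((x2 \lor x1) \to x2) \to (x6 \land x2)) \lor (x1 \lor (\lnot (x6 \land x2) \to x5))) = \text{True} \land \text{True} = \text{True}
((\lnot (\lnot (x2 \lor x3) \to x1) \lor x1) \land ((((x2 \lor x1) \to x2) \to (x6 \land x2)) \lor (x1 \lor (\lnot (x6 \land x2) \to x5)))) \to x2 = \text{True} \to \text{False} = \text{False}

\text{False}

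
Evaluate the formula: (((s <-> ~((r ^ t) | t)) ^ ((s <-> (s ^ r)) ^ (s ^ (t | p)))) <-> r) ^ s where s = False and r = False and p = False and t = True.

False

r ^ t = False ^ True = True
(r ^ t) | t = True | True = True
~((r ^ t) | t) = ~True = False
s <-> ~((r ^ t) | t) = False <-> False = True
s ^ r = False ^ False = False
s <-> (s ^ r) = False <-> False = True
t | p = True | False = True
s ^ (t | p) = False ^ True = True
(s <-> (s ^ r)) ^ (s ^ (t | p)) = True ^ True = False
(s <-> ~((r ^ t) | t)) ^ ((s <-> (s ^ r)) ^ (s ^ (t | p))) = True ^ False = True
((s <-> ~((r ^ t) | t)) ^ ((s <-> (s ^ r)) ^ (s ^ (t | p)))) <-> r = True <-> False = False
(((s <-> ~((r ^ t) | t)) ^ ((s <-> (s ^ r)) ^ (s ^ (t | p)))) <-> r) ^ s = False ^ False = False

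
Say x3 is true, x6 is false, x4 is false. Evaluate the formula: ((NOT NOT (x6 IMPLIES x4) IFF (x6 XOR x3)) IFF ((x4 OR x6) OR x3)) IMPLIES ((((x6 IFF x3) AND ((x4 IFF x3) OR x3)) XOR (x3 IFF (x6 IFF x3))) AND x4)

F

Substituting x3=T, x6=F, x4=F:
x6 IMPLIES x4 = F IMPLIES F = T
NOT (x6 IMPLIES x4) = NOT T = F
NOT NOT (x6 IMPLIES x4) = NOT F = T
x6 XOR x3 = F XOR T = T
NOT NOT (x6 IMPLIES x4) IFF (x6 XOR x3) = T IFF T = T
x4 OR x6 = F OR F = F
(x4 OR x6) OR x3 = F OR T = T
(NOT NOT (x6 IMPLIES x4) IFF (x6 XOR x3)) IFF ((x4 OR x6) OR x3) = T IFF T = T
x6 IFF x3 = F IFF T = F
x4 IFF x3 = F IFF T = F
(x4 IFF x3) OR x3 = F OR T = T
(x6 IFF x3) AND ((x4 IFF x3) OR x3) = F AND T = F
x6 IFF x3 = F IFF T = F
x3 IFF (x6 IFF x3) = T IFF F = F
((x6 IFF x3) AND ((x4 IFF x3) OR x3)) XOR (x3 IFF (x6 IFF x3)) = F XOR F = F
(((x6 IFF x3) AND ((x4 IFF x3) OR x3)) XOR (x3 IFF (x6 IFF x3))) AND x4 = F AND F = F
((NOT NOT (x6 IMPLIES x4) IFF (x6 XOR x3)) IFF ((x4 OR x6) OR x3)) IMPLIES ((((x6 IFF x3) AND ((x4 IFF x3) OR x3)) XOR (x3 IFF (x6 IFF x3))) AND x4) = T IMPLIES F = F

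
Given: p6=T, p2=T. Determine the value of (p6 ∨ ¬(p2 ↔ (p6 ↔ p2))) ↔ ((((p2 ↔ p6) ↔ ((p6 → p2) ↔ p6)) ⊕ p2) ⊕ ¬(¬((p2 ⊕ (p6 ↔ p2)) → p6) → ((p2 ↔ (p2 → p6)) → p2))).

p6 ↔ p2 = T ↔ T = T
p2 ↔ (p6 ↔ p2) = T ↔ T = T
¬(p2 ↔ (p6 ↔ p2)) = ¬T = F
p6 ∨ ¬(p2 ↔ (p6 ↔ p2)) = T ∨ F = T
p2 ↔ p6 = T ↔ T = T
p6 → p2 = T → T = T
(p6 → p2) ↔ p6 = T ↔ T = T
(p2 ↔ p6) ↔ ((p6 → p2) ↔ p6) = T ↔ T = T
((p2 ↔ p6) ↔ ((p6 → p2) ↔ p6)) ⊕ p2 = T ⊕ T = F
p6 ↔ p2 = T ↔ T = T
p2 ⊕ (p6 ↔ p2) = T ⊕ T = F
(p2 ⊕ (p6 ↔ p2)) → p6 = F → T = T
¬((p2 ⊕ (p6 ↔ p2)) → p6) = ¬T = F
p2 → p6 = T → T = T
p2 ↔ (p2 → p6) = T ↔ T = T
(p2 ↔ (p2 → p6)) → p2 = T → T = T
¬((p2 ⊕ (p6 ↔ p2)) → p6) → ((p2 ↔ (p2 → p6)) → p2) = F → T = T
¬(¬((p2 ⊕ (p6 ↔ p2)) → p6) → ((p2 ↔ (p2 → p6)) → p2)) = ¬T = F
(((p2 ↔ p6) ↔ ((p6 → p2) ↔ p6)) ⊕ p2) ⊕ ¬(¬((p2 ⊕ (p6 ↔ p2)) → p6) → ((p2 ↔ (p2 → p6)) → p2)) = F ⊕ F = F
(p6 ∨ ¬(p2 ↔ (p6 ↔ p2))) ↔ ((((p2 ↔ p6) ↔ ((p6 → p2) ↔ p6)) ⊕ p2) ⊕ ¬(¬((p2 ⊕ (p6 ↔ p2)) → p6) → ((p2 ↔ (p2 → p6)) → p2))) = T ↔ F = F

F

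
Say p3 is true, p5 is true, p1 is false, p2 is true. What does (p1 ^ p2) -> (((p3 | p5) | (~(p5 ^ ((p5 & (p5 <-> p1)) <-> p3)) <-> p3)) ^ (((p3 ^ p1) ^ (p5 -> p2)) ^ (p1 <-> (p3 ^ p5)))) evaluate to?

p1 ^ p2 = False ^ True = True
p3 | p5 = True | True = True
p5 <-> p1 = True <-> False = False
p5 & (p5 <-> p1) = True & False = False
(p5 & (p5 <-> p1)) <-> p3 = False <-> True = False
p5 ^ ((p5 & (p5 <-> p1)) <-> p3) = True ^ False = True
~(p5 ^ ((p5 & (p5 <-> p1)) <-> p3)) = ~True = False
~(p5 ^ ((p5 & (p5 <-> p1)) <-> p3)) <-> p3 = False <-> True = False
(p3 | p5) | (~(p5 ^ ((p5 & (p5 <-> p1)) <-> p3)) <-> p3) = True | False = True
p3 ^ p1 = True ^ False = True
p5 -> p2 = True -> True = True
(p3 ^ p1) ^ (p5 -> p2) = True ^ True = False
p3 ^ p5 = True ^ True = False
p1 <-> (p3 ^ p5) = False <-> False = True
((p3 ^ p1) ^ (p5 -> p2)) ^ (p1 <-> (p3 ^ p5)) = False ^ True = True
((p3 | p5) | (~(p5 ^ ((p5 & (p5 <-> p1)) <-> p3)) <-> p3)) ^ (((p3 ^ p1) ^ (p5 -> p2)) ^ (p1 <-> (p3 ^ p5))) = True ^ True = False
(p1 ^ p2) -> (((p3 | p5) | (~(p5 ^ ((p5 & (p5 <-> p1)) <-> p3)) <-> p3)) ^ (((p3 ^ p1) ^ (p5 -> p2)) ^ (p1 <-> (p3 ^ p5)))) = True -> False = False

False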